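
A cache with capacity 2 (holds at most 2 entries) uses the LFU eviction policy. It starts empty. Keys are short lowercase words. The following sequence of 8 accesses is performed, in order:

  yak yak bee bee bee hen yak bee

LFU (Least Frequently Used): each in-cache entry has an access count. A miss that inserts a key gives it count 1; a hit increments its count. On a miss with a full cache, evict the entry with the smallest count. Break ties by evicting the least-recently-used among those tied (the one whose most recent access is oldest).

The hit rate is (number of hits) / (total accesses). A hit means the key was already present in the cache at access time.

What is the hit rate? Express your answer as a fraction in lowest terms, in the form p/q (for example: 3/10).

Answer: 1/2

Derivation:
LFU simulation (capacity=2):
  1. access yak: MISS. Cache: [yak(c=1)]
  2. access yak: HIT, count now 2. Cache: [yak(c=2)]
  3. access bee: MISS. Cache: [bee(c=1) yak(c=2)]
  4. access bee: HIT, count now 2. Cache: [yak(c=2) bee(c=2)]
  5. access bee: HIT, count now 3. Cache: [yak(c=2) bee(c=3)]
  6. access hen: MISS, evict yak(c=2). Cache: [hen(c=1) bee(c=3)]
  7. access yak: MISS, evict hen(c=1). Cache: [yak(c=1) bee(c=3)]
  8. access bee: HIT, count now 4. Cache: [yak(c=1) bee(c=4)]
Total: 4 hits, 4 misses, 2 evictions

Hit rate = 4/8 = 1/2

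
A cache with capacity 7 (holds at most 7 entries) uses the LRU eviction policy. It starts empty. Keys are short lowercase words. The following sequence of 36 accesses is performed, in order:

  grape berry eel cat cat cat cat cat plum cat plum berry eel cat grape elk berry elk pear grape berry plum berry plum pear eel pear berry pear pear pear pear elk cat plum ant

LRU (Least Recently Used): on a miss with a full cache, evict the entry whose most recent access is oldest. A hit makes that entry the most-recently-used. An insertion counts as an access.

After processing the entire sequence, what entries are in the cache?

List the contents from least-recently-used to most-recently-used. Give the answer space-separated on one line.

Answer: eel berry pear elk cat plum ant

Derivation:
LRU simulation (capacity=7):
  1. access grape: MISS. Cache (LRU->MRU): [grape]
  2. access berry: MISS. Cache (LRU->MRU): [grape berry]
  3. access eel: MISS. Cache (LRU->MRU): [grape berry eel]
  4. access cat: MISS. Cache (LRU->MRU): [grape berry eel cat]
  5. access cat: HIT. Cache (LRU->MRU): [grape berry eel cat]
  6. access cat: HIT. Cache (LRU->MRU): [grape berry eel cat]
  7. access cat: HIT. Cache (LRU->MRU): [grape berry eel cat]
  8. access cat: HIT. Cache (LRU->MRU): [grape berry eel cat]
  9. access plum: MISS. Cache (LRU->MRU): [grape berry eel cat plum]
  10. access cat: HIT. Cache (LRU->MRU): [grape berry eel plum cat]
  11. access plum: HIT. Cache (LRU->MRU): [grape berry eel cat plum]
  12. access berry: HIT. Cache (LRU->MRU): [grape eel cat plum berry]
  13. access eel: HIT. Cache (LRU->MRU): [grape cat plum berry eel]
  14. access cat: HIT. Cache (LRU->MRU): [grape plum berry eel cat]
  15. access grape: HIT. Cache (LRU->MRU): [plum berry eel cat grape]
  16. access elk: MISS. Cache (LRU->MRU): [plum berry eel cat grape elk]
  17. access berry: HIT. Cache (LRU->MRU): [plum eel cat grape elk berry]
  18. access elk: HIT. Cache (LRU->MRU): [plum eel cat grape berry elk]
  19. access pear: MISS. Cache (LRU->MRU): [plum eel cat grape berry elk pear]
  20. access grape: HIT. Cache (LRU->MRU): [plum eel cat berry elk pear grape]
  21. access berry: HIT. Cache (LRU->MRU): [plum eel cat elk pear grape berry]
  22. access plum: HIT. Cache (LRU->MRU): [eel cat elk pear grape berry plum]
  23. access berry: HIT. Cache (LRU->MRU): [eel cat elk pear grape plum berry]
  24. access plum: HIT. Cache (LRU->MRU): [eel cat elk pear grape berry plum]
  25. access pear: HIT. Cache (LRU->MRU): [eel cat elk grape berry plum pear]
  26. access eel: HIT. Cache (LRU->MRU): [cat elk grape berry plum pear eel]
  27. access pear: HIT. Cache (LRU->MRU): [cat elk grape berry plum eel pear]
  28. access berry: HIT. Cache (LRU->MRU): [cat elk grape plum eel pear berry]
  29. access pear: HIT. Cache (LRU->MRU): [cat elk grape plum eel berry pear]
  30. access pear: HIT. Cache (LRU->MRU): [cat elk grape plum eel berry pear]
  31. access pear: HIT. Cache (LRU->MRU): [cat elk grape plum eel berry pear]
  32. access pear: HIT. Cache (LRU->MRU): [cat elk grape plum eel berry pear]
  33. access elk: HIT. Cache (LRU->MRU): [cat grape plum eel berry pear elk]
  34. access cat: HIT. Cache (LRU->MRU): [grape plum eel berry pear elk cat]
  35. access plum: HIT. Cache (LRU->MRU): [grape eel berry pear elk cat plum]
  36. access ant: MISS, evict grape. Cache (LRU->MRU): [eel berry pear elk cat plum ant]
Total: 28 hits, 8 misses, 1 evictions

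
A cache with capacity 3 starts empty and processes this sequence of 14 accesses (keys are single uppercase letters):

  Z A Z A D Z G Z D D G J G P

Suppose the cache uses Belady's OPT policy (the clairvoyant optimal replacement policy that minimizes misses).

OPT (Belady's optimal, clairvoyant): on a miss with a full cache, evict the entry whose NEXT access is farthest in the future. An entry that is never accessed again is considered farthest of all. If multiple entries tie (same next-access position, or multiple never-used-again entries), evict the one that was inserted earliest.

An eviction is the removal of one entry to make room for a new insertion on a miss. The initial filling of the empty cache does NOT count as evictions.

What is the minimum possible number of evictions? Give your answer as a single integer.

Answer: 3

Derivation:
OPT (Belady) simulation (capacity=3):
  1. access Z: MISS. Cache: [Z]
  2. access A: MISS. Cache: [Z A]
  3. access Z: HIT. Next use of Z: step 6. Cache: [Z A]
  4. access A: HIT. Next use of A: never. Cache: [Z A]
  5. access D: MISS. Cache: [Z A D]
  6. access Z: HIT. Next use of Z: step 8. Cache: [Z A D]
  7. access G: MISS, evict A (next use: never). Cache: [Z D G]
  8. access Z: HIT. Next use of Z: never. Cache: [Z D G]
  9. access D: HIT. Next use of D: step 10. Cache: [Z D G]
  10. access D: HIT. Next use of D: never. Cache: [Z D G]
  11. access G: HIT. Next use of G: step 13. Cache: [Z D G]
  12. access J: MISS, evict Z (next use: never). Cache: [D G J]
  13. access G: HIT. Next use of G: never. Cache: [D G J]
  14. access P: MISS, evict D (next use: never). Cache: [G J P]
Total: 8 hits, 6 misses, 3 evictions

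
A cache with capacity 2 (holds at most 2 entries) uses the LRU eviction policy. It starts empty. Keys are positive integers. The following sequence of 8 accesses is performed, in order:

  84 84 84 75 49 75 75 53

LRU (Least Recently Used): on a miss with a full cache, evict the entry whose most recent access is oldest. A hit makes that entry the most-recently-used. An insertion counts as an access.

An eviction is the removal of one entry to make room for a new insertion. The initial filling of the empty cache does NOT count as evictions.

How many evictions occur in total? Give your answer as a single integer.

Answer: 2

Derivation:
LRU simulation (capacity=2):
  1. access 84: MISS. Cache (LRU->MRU): [84]
  2. access 84: HIT. Cache (LRU->MRU): [84]
  3. access 84: HIT. Cache (LRU->MRU): [84]
  4. access 75: MISS. Cache (LRU->MRU): [84 75]
  5. access 49: MISS, evict 84. Cache (LRU->MRU): [75 49]
  6. access 75: HIT. Cache (LRU->MRU): [49 75]
  7. access 75: HIT. Cache (LRU->MRU): [49 75]
  8. access 53: MISS, evict 49. Cache (LRU->MRU): [75 53]
Total: 4 hits, 4 misses, 2 evictions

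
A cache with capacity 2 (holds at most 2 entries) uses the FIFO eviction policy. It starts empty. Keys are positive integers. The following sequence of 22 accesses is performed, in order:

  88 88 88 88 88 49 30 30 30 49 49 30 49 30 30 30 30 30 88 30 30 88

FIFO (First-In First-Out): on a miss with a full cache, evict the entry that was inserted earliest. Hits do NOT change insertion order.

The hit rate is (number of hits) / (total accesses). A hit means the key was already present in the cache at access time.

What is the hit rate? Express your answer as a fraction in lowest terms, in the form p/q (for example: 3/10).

FIFO simulation (capacity=2):
  1. access 88: MISS. Cache (old->new): [88]
  2. access 88: HIT. Cache (old->new): [88]
  3. access 88: HIT. Cache (old->new): [88]
  4. access 88: HIT. Cache (old->new): [88]
  5. access 88: HIT. Cache (old->new): [88]
  6. access 49: MISS. Cache (old->new): [88 49]
  7. access 30: MISS, evict 88. Cache (old->new): [49 30]
  8. access 30: HIT. Cache (old->new): [49 30]
  9. access 30: HIT. Cache (old->new): [49 30]
  10. access 49: HIT. Cache (old->new): [49 30]
  11. access 49: HIT. Cache (old->new): [49 30]
  12. access 30: HIT. Cache (old->new): [49 30]
  13. access 49: HIT. Cache (old->new): [49 30]
  14. access 30: HIT. Cache (old->new): [49 30]
  15. access 30: HIT. Cache (old->new): [49 30]
  16. access 30: HIT. Cache (old->new): [49 30]
  17. access 30: HIT. Cache (old->new): [49 30]
  18. access 30: HIT. Cache (old->new): [49 30]
  19. access 88: MISS, evict 49. Cache (old->new): [30 88]
  20. access 30: HIT. Cache (old->new): [30 88]
  21. access 30: HIT. Cache (old->new): [30 88]
  22. access 88: HIT. Cache (old->new): [30 88]
Total: 18 hits, 4 misses, 2 evictions

Hit rate = 18/22 = 9/11

Answer: 9/11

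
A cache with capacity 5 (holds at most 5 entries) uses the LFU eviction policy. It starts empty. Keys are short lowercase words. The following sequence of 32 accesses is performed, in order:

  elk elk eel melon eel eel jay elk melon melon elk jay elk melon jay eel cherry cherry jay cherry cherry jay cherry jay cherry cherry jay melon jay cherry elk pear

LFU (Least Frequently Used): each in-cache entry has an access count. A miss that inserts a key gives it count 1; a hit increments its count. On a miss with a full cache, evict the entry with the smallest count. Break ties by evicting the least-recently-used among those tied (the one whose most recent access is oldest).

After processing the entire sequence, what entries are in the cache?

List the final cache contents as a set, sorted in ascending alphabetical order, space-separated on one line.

Answer: cherry elk jay melon pear

Derivation:
LFU simulation (capacity=5):
  1. access elk: MISS. Cache: [elk(c=1)]
  2. access elk: HIT, count now 2. Cache: [elk(c=2)]
  3. access eel: MISS. Cache: [eel(c=1) elk(c=2)]
  4. access melon: MISS. Cache: [eel(c=1) melon(c=1) elk(c=2)]
  5. access eel: HIT, count now 2. Cache: [melon(c=1) elk(c=2) eel(c=2)]
  6. access eel: HIT, count now 3. Cache: [melon(c=1) elk(c=2) eel(c=3)]
  7. access jay: MISS. Cache: [melon(c=1) jay(c=1) elk(c=2) eel(c=3)]
  8. access elk: HIT, count now 3. Cache: [melon(c=1) jay(c=1) eel(c=3) elk(c=3)]
  9. access melon: HIT, count now 2. Cache: [jay(c=1) melon(c=2) eel(c=3) elk(c=3)]
  10. access melon: HIT, count now 3. Cache: [jay(c=1) eel(c=3) elk(c=3) melon(c=3)]
  11. access elk: HIT, count now 4. Cache: [jay(c=1) eel(c=3) melon(c=3) elk(c=4)]
  12. access jay: HIT, count now 2. Cache: [jay(c=2) eel(c=3) melon(c=3) elk(c=4)]
  13. access elk: HIT, count now 5. Cache: [jay(c=2) eel(c=3) melon(c=3) elk(c=5)]
  14. access melon: HIT, count now 4. Cache: [jay(c=2) eel(c=3) melon(c=4) elk(c=5)]
  15. access jay: HIT, count now 3. Cache: [eel(c=3) jay(c=3) melon(c=4) elk(c=5)]
  16. access eel: HIT, count now 4. Cache: [jay(c=3) melon(c=4) eel(c=4) elk(c=5)]
  17. access cherry: MISS. Cache: [cherry(c=1) jay(c=3) melon(c=4) eel(c=4) elk(c=5)]
  18. access cherry: HIT, count now 2. Cache: [cherry(c=2) jay(c=3) melon(c=4) eel(c=4) elk(c=5)]
  19. access jay: HIT, count now 4. Cache: [cherry(c=2) melon(c=4) eel(c=4) jay(c=4) elk(c=5)]
  20. access cherry: HIT, count now 3. Cache: [cherry(c=3) melon(c=4) eel(c=4) jay(c=4) elk(c=5)]
  21. access cherry: HIT, count now 4. Cache: [melon(c=4) eel(c=4) jay(c=4) cherry(c=4) elk(c=5)]
  22. access jay: HIT, count now 5. Cache: [melon(c=4) eel(c=4) cherry(c=4) elk(c=5) jay(c=5)]
  23. access cherry: HIT, count now 5. Cache: [melon(c=4) eel(c=4) elk(c=5) jay(c=5) cherry(c=5)]
  24. access jay: HIT, count now 6. Cache: [melon(c=4) eel(c=4) elk(c=5) cherry(c=5) jay(c=6)]
  25. access cherry: HIT, count now 6. Cache: [melon(c=4) eel(c=4) elk(c=5) jay(c=6) cherry(c=6)]
  26. access cherry: HIT, count now 7. Cache: [melon(c=4) eel(c=4) elk(c=5) jay(c=6) cherry(c=7)]
  27. access jay: HIT, count now 7. Cache: [melon(c=4) eel(c=4) elk(c=5) cherry(c=7) jay(c=7)]
  28. access melon: HIT, count now 5. Cache: [eel(c=4) elk(c=5) melon(c=5) cherry(c=7) jay(c=7)]
  29. access jay: HIT, count now 8. Cache: [eel(c=4) elk(c=5) melon(c=5) cherry(c=7) jay(c=8)]
  30. access cherry: HIT, count now 8. Cache: [eel(c=4) elk(c=5) melon(c=5) jay(c=8) cherry(c=8)]
  31. access elk: HIT, count now 6. Cache: [eel(c=4) melon(c=5) elk(c=6) jay(c=8) cherry(c=8)]
  32. access pear: MISS, evict eel(c=4). Cache: [pear(c=1) melon(c=5) elk(c=6) jay(c=8) cherry(c=8)]
Total: 26 hits, 6 misses, 1 evictions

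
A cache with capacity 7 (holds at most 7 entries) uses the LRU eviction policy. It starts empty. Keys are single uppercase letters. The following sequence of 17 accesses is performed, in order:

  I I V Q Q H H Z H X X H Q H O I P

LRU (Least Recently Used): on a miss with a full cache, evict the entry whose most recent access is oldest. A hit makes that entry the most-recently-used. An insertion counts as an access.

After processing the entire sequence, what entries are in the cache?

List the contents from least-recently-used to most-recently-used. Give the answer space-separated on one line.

LRU simulation (capacity=7):
  1. access I: MISS. Cache (LRU->MRU): [I]
  2. access I: HIT. Cache (LRU->MRU): [I]
  3. access V: MISS. Cache (LRU->MRU): [I V]
  4. access Q: MISS. Cache (LRU->MRU): [I V Q]
  5. access Q: HIT. Cache (LRU->MRU): [I V Q]
  6. access H: MISS. Cache (LRU->MRU): [I V Q H]
  7. access H: HIT. Cache (LRU->MRU): [I V Q H]
  8. access Z: MISS. Cache (LRU->MRU): [I V Q H Z]
  9. access H: HIT. Cache (LRU->MRU): [I V Q Z H]
  10. access X: MISS. Cache (LRU->MRU): [I V Q Z H X]
  11. access X: HIT. Cache (LRU->MRU): [I V Q Z H X]
  12. access H: HIT. Cache (LRU->MRU): [I V Q Z X H]
  13. access Q: HIT. Cache (LRU->MRU): [I V Z X H Q]
  14. access H: HIT. Cache (LRU->MRU): [I V Z X Q H]
  15. access O: MISS. Cache (LRU->MRU): [I V Z X Q H O]
  16. access I: HIT. Cache (LRU->MRU): [V Z X Q H O I]
  17. access P: MISS, evict V. Cache (LRU->MRU): [Z X Q H O I P]
Total: 9 hits, 8 misses, 1 evictions

Answer: Z X Q H O I P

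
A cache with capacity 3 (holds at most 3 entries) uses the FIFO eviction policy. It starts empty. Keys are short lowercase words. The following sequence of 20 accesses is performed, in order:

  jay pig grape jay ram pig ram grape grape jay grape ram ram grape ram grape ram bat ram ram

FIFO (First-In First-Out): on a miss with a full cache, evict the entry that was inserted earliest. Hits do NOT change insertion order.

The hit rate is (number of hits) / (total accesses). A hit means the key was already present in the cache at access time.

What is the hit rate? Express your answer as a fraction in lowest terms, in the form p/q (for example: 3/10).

FIFO simulation (capacity=3):
  1. access jay: MISS. Cache (old->new): [jay]
  2. access pig: MISS. Cache (old->new): [jay pig]
  3. access grape: MISS. Cache (old->new): [jay pig grape]
  4. access jay: HIT. Cache (old->new): [jay pig grape]
  5. access ram: MISS, evict jay. Cache (old->new): [pig grape ram]
  6. access pig: HIT. Cache (old->new): [pig grape ram]
  7. access ram: HIT. Cache (old->new): [pig grape ram]
  8. access grape: HIT. Cache (old->new): [pig grape ram]
  9. access grape: HIT. Cache (old->new): [pig grape ram]
  10. access jay: MISS, evict pig. Cache (old->new): [grape ram jay]
  11. access grape: HIT. Cache (old->new): [grape ram jay]
  12. access ram: HIT. Cache (old->new): [grape ram jay]
  13. access ram: HIT. Cache (old->new): [grape ram jay]
  14. access grape: HIT. Cache (old->new): [grape ram jay]
  15. access ram: HIT. Cache (old->new): [grape ram jay]
  16. access grape: HIT. Cache (old->new): [grape ram jay]
  17. access ram: HIT. Cache (old->new): [grape ram jay]
  18. access bat: MISS, evict grape. Cache (old->new): [ram jay bat]
  19. access ram: HIT. Cache (old->new): [ram jay bat]
  20. access ram: HIT. Cache (old->new): [ram jay bat]
Total: 14 hits, 6 misses, 3 evictions

Hit rate = 14/20 = 7/10

Answer: 7/10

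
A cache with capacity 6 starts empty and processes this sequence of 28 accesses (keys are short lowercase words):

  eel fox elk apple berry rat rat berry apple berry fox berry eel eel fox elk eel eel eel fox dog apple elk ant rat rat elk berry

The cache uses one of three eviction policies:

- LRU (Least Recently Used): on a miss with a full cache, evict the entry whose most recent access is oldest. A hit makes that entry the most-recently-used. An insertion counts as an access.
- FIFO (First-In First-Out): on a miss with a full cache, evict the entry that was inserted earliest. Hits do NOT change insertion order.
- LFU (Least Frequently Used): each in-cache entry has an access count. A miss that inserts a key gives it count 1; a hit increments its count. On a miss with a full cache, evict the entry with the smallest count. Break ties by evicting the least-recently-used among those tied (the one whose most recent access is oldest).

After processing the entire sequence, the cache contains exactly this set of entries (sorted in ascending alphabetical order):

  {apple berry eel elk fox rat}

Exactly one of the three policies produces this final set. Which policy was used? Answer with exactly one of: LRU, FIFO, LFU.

Simulating under each policy and comparing final sets:
  LRU: final set = {ant apple berry dog elk rat} -> differs
  FIFO: final set = {ant apple berry dog elk rat} -> differs
  LFU: final set = {apple berry eel elk fox rat} -> MATCHES target
Only LFU produces the target set.

Answer: LFU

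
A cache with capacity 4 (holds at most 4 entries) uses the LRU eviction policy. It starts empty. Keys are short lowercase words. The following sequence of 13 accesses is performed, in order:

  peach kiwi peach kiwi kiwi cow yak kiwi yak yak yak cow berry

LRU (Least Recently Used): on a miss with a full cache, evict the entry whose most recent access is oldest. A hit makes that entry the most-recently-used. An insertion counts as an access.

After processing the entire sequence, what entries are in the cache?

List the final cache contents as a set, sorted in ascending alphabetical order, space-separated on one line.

LRU simulation (capacity=4):
  1. access peach: MISS. Cache (LRU->MRU): [peach]
  2. access kiwi: MISS. Cache (LRU->MRU): [peach kiwi]
  3. access peach: HIT. Cache (LRU->MRU): [kiwi peach]
  4. access kiwi: HIT. Cache (LRU->MRU): [peach kiwi]
  5. access kiwi: HIT. Cache (LRU->MRU): [peach kiwi]
  6. access cow: MISS. Cache (LRU->MRU): [peach kiwi cow]
  7. access yak: MISS. Cache (LRU->MRU): [peach kiwi cow yak]
  8. access kiwi: HIT. Cache (LRU->MRU): [peach cow yak kiwi]
  9. access yak: HIT. Cache (LRU->MRU): [peach cow kiwi yak]
  10. access yak: HIT. Cache (LRU->MRU): [peach cow kiwi yak]
  11. access yak: HIT. Cache (LRU->MRU): [peach cow kiwi yak]
  12. access cow: HIT. Cache (LRU->MRU): [peach kiwi yak cow]
  13. access berry: MISS, evict peach. Cache (LRU->MRU): [kiwi yak cow berry]
Total: 8 hits, 5 misses, 1 evictions

Answer: berry cow kiwi yak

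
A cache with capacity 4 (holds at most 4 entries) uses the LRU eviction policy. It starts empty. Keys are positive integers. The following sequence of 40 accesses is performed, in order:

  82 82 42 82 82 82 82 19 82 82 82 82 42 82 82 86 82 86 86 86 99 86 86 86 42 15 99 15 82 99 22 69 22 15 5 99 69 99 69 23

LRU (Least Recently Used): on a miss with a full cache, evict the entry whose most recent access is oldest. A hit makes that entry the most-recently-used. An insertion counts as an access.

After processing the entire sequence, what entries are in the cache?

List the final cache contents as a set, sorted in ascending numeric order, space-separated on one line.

Answer: 5 23 69 99

Derivation:
LRU simulation (capacity=4):
  1. access 82: MISS. Cache (LRU->MRU): [82]
  2. access 82: HIT. Cache (LRU->MRU): [82]
  3. access 42: MISS. Cache (LRU->MRU): [82 42]
  4. access 82: HIT. Cache (LRU->MRU): [42 82]
  5. access 82: HIT. Cache (LRU->MRU): [42 82]
  6. access 82: HIT. Cache (LRU->MRU): [42 82]
  7. access 82: HIT. Cache (LRU->MRU): [42 82]
  8. access 19: MISS. Cache (LRU->MRU): [42 82 19]
  9. access 82: HIT. Cache (LRU->MRU): [42 19 82]
  10. access 82: HIT. Cache (LRU->MRU): [42 19 82]
  11. access 82: HIT. Cache (LRU->MRU): [42 19 82]
  12. access 82: HIT. Cache (LRU->MRU): [42 19 82]
  13. access 42: HIT. Cache (LRU->MRU): [19 82 42]
  14. access 82: HIT. Cache (LRU->MRU): [19 42 82]
  15. access 82: HIT. Cache (LRU->MRU): [19 42 82]
  16. access 86: MISS. Cache (LRU->MRU): [19 42 82 86]
  17. access 82: HIT. Cache (LRU->MRU): [19 42 86 82]
  18. access 86: HIT. Cache (LRU->MRU): [19 42 82 86]
  19. access 86: HIT. Cache (LRU->MRU): [19 42 82 86]
  20. access 86: HIT. Cache (LRU->MRU): [19 42 82 86]
  21. access 99: MISS, evict 19. Cache (LRU->MRU): [42 82 86 99]
  22. access 86: HIT. Cache (LRU->MRU): [42 82 99 86]
  23. access 86: HIT. Cache (LRU->MRU): [42 82 99 86]
  24. access 86: HIT. Cache (LRU->MRU): [42 82 99 86]
  25. access 42: HIT. Cache (LRU->MRU): [82 99 86 42]
  26. access 15: MISS, evict 82. Cache (LRU->MRU): [99 86 42 15]
  27. access 99: HIT. Cache (LRU->MRU): [86 42 15 99]
  28. access 15: HIT. Cache (LRU->MRU): [86 42 99 15]
  29. access 82: MISS, evict 86. Cache (LRU->MRU): [42 99 15 82]
  30. access 99: HIT. Cache (LRU->MRU): [42 15 82 99]
  31. access 22: MISS, evict 42. Cache (LRU->MRU): [15 82 99 22]
  32. access 69: MISS, evict 15. Cache (LRU->MRU): [82 99 22 69]
  33. access 22: HIT. Cache (LRU->MRU): [82 99 69 22]
  34. access 15: MISS, evict 82. Cache (LRU->MRU): [99 69 22 15]
  35. access 5: MISS, evict 99. Cache (LRU->MRU): [69 22 15 5]
  36. access 99: MISS, evict 69. Cache (LRU->MRU): [22 15 5 99]
  37. access 69: MISS, evict 22. Cache (LRU->MRU): [15 5 99 69]
  38. access 99: HIT. Cache (LRU->MRU): [15 5 69 99]
  39. access 69: HIT. Cache (LRU->MRU): [15 5 99 69]
  40. access 23: MISS, evict 15. Cache (LRU->MRU): [5 99 69 23]
Total: 26 hits, 14 misses, 10 evictions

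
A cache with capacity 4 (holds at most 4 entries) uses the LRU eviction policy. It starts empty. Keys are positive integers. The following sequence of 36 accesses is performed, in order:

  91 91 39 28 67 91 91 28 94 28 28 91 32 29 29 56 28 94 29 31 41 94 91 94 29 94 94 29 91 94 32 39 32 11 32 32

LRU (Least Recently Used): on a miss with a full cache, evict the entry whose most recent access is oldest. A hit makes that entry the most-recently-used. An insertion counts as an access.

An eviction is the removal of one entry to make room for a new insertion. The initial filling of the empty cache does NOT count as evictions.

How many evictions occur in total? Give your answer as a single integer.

Answer: 13

Derivation:
LRU simulation (capacity=4):
  1. access 91: MISS. Cache (LRU->MRU): [91]
  2. access 91: HIT. Cache (LRU->MRU): [91]
  3. access 39: MISS. Cache (LRU->MRU): [91 39]
  4. access 28: MISS. Cache (LRU->MRU): [91 39 28]
  5. access 67: MISS. Cache (LRU->MRU): [91 39 28 67]
  6. access 91: HIT. Cache (LRU->MRU): [39 28 67 91]
  7. access 91: HIT. Cache (LRU->MRU): [39 28 67 91]
  8. access 28: HIT. Cache (LRU->MRU): [39 67 91 28]
  9. access 94: MISS, evict 39. Cache (LRU->MRU): [67 91 28 94]
  10. access 28: HIT. Cache (LRU->MRU): [67 91 94 28]
  11. access 28: HIT. Cache (LRU->MRU): [67 91 94 28]
  12. access 91: HIT. Cache (LRU->MRU): [67 94 28 91]
  13. access 32: MISS, evict 67. Cache (LRU->MRU): [94 28 91 32]
  14. access 29: MISS, evict 94. Cache (LRU->MRU): [28 91 32 29]
  15. access 29: HIT. Cache (LRU->MRU): [28 91 32 29]
  16. access 56: MISS, evict 28. Cache (LRU->MRU): [91 32 29 56]
  17. access 28: MISS, evict 91. Cache (LRU->MRU): [32 29 56 28]
  18. access 94: MISS, evict 32. Cache (LRU->MRU): [29 56 28 94]
  19. access 29: HIT. Cache (LRU->MRU): [56 28 94 29]
  20. access 31: MISS, evict 56. Cache (LRU->MRU): [28 94 29 31]
  21. access 41: MISS, evict 28. Cache (LRU->MRU): [94 29 31 41]
  22. access 94: HIT. Cache (LRU->MRU): [29 31 41 94]
  23. access 91: MISS, evict 29. Cache (LRU->MRU): [31 41 94 91]
  24. access 94: HIT. Cache (LRU->MRU): [31 41 91 94]
  25. access 29: MISS, evict 31. Cache (LRU->MRU): [41 91 94 29]
  26. access 94: HIT. Cache (LRU->MRU): [41 91 29 94]
  27. access 94: HIT. Cache (LRU->MRU): [41 91 29 94]
  28. access 29: HIT. Cache (LRU->MRU): [41 91 94 29]
  29. access 91: HIT. Cache (LRU->MRU): [41 94 29 91]
  30. access 94: HIT. Cache (LRU->MRU): [41 29 91 94]
  31. access 32: MISS, evict 41. Cache (LRU->MRU): [29 91 94 32]
  32. access 39: MISS, evict 29. Cache (LRU->MRU): [91 94 32 39]
  33. access 32: HIT. Cache (LRU->MRU): [91 94 39 32]
  34. access 11: MISS, evict 91. Cache (LRU->MRU): [94 39 32 11]
  35. access 32: HIT. Cache (LRU->MRU): [94 39 11 32]
  36. access 32: HIT. Cache (LRU->MRU): [94 39 11 32]
Total: 19 hits, 17 misses, 13 evictions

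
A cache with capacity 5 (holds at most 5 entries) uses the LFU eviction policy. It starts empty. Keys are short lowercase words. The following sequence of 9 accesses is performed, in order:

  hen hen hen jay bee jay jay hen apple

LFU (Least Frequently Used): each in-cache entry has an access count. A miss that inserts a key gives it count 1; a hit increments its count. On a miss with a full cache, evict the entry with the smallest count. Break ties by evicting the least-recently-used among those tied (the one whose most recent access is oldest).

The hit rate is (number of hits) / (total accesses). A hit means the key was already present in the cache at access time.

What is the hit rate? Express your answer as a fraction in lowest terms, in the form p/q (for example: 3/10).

Answer: 5/9

Derivation:
LFU simulation (capacity=5):
  1. access hen: MISS. Cache: [hen(c=1)]
  2. access hen: HIT, count now 2. Cache: [hen(c=2)]
  3. access hen: HIT, count now 3. Cache: [hen(c=3)]
  4. access jay: MISS. Cache: [jay(c=1) hen(c=3)]
  5. access bee: MISS. Cache: [jay(c=1) bee(c=1) hen(c=3)]
  6. access jay: HIT, count now 2. Cache: [bee(c=1) jay(c=2) hen(c=3)]
  7. access jay: HIT, count now 3. Cache: [bee(c=1) hen(c=3) jay(c=3)]
  8. access hen: HIT, count now 4. Cache: [bee(c=1) jay(c=3) hen(c=4)]
  9. access apple: MISS. Cache: [bee(c=1) apple(c=1) jay(c=3) hen(c=4)]
Total: 5 hits, 4 misses, 0 evictions

Hit rate = 5/9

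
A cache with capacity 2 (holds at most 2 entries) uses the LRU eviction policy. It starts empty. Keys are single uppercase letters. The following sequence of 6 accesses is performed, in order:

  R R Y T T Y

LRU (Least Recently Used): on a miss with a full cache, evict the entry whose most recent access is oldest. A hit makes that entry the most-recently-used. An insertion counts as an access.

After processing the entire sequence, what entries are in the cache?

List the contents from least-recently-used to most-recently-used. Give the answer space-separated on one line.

LRU simulation (capacity=2):
  1. access R: MISS. Cache (LRU->MRU): [R]
  2. access R: HIT. Cache (LRU->MRU): [R]
  3. access Y: MISS. Cache (LRU->MRU): [R Y]
  4. access T: MISS, evict R. Cache (LRU->MRU): [Y T]
  5. access T: HIT. Cache (LRU->MRU): [Y T]
  6. access Y: HIT. Cache (LRU->MRU): [T Y]
Total: 3 hits, 3 misses, 1 evictions

Answer: T Y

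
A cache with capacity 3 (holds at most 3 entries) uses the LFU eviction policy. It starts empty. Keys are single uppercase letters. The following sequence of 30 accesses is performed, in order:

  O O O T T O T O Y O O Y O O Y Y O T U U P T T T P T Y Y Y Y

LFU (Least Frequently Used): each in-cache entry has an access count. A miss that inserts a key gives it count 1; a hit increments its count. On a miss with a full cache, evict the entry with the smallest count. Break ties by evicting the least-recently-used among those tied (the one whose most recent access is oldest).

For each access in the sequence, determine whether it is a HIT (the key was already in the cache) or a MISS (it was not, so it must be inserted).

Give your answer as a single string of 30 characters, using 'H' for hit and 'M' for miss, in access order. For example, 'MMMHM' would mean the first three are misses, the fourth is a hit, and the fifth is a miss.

Answer: MHHMHHHHMHHHHHHHHHMHMHHHHHMHHH

Derivation:
LFU simulation (capacity=3):
  1. access O: MISS. Cache: [O(c=1)]
  2. access O: HIT, count now 2. Cache: [O(c=2)]
  3. access O: HIT, count now 3. Cache: [O(c=3)]
  4. access T: MISS. Cache: [T(c=1) O(c=3)]
  5. access T: HIT, count now 2. Cache: [T(c=2) O(c=3)]
  6. access O: HIT, count now 4. Cache: [T(c=2) O(c=4)]
  7. access T: HIT, count now 3. Cache: [T(c=3) O(c=4)]
  8. access O: HIT, count now 5. Cache: [T(c=3) O(c=5)]
  9. access Y: MISS. Cache: [Y(c=1) T(c=3) O(c=5)]
  10. access O: HIT, count now 6. Cache: [Y(c=1) T(c=3) O(c=6)]
  11. access O: HIT, count now 7. Cache: [Y(c=1) T(c=3) O(c=7)]
  12. access Y: HIT, count now 2. Cache: [Y(c=2) T(c=3) O(c=7)]
  13. access O: HIT, count now 8. Cache: [Y(c=2) T(c=3) O(c=8)]
  14. access O: HIT, count now 9. Cache: [Y(c=2) T(c=3) O(c=9)]
  15. access Y: HIT, count now 3. Cache: [T(c=3) Y(c=3) O(c=9)]
  16. access Y: HIT, count now 4. Cache: [T(c=3) Y(c=4) O(c=9)]
  17. access O: HIT, count now 10. Cache: [T(c=3) Y(c=4) O(c=10)]
  18. access T: HIT, count now 4. Cache: [Y(c=4) T(c=4) O(c=10)]
  19. access U: MISS, evict Y(c=4). Cache: [U(c=1) T(c=4) O(c=10)]
  20. access U: HIT, count now 2. Cache: [U(c=2) T(c=4) O(c=10)]
  21. access P: MISS, evict U(c=2). Cache: [P(c=1) T(c=4) O(c=10)]
  22. access T: HIT, count now 5. Cache: [P(c=1) T(c=5) O(c=10)]
  23. access T: HIT, count now 6. Cache: [P(c=1) T(c=6) O(c=10)]
  24. access T: HIT, count now 7. Cache: [P(c=1) T(c=7) O(c=10)]
  25. access P: HIT, count now 2. Cache: [P(c=2) T(c=7) O(c=10)]
  26. access T: HIT, count now 8. Cache: [P(c=2) T(c=8) O(c=10)]
  27. access Y: MISS, evict P(c=2). Cache: [Y(c=1) T(c=8) O(c=10)]
  28. access Y: HIT, count now 2. Cache: [Y(c=2) T(c=8) O(c=10)]
  29. access Y: HIT, count now 3. Cache: [Y(c=3) T(c=8) O(c=10)]
  30. access Y: HIT, count now 4. Cache: [Y(c=4) T(c=8) O(c=10)]
Total: 24 hits, 6 misses, 3 evictions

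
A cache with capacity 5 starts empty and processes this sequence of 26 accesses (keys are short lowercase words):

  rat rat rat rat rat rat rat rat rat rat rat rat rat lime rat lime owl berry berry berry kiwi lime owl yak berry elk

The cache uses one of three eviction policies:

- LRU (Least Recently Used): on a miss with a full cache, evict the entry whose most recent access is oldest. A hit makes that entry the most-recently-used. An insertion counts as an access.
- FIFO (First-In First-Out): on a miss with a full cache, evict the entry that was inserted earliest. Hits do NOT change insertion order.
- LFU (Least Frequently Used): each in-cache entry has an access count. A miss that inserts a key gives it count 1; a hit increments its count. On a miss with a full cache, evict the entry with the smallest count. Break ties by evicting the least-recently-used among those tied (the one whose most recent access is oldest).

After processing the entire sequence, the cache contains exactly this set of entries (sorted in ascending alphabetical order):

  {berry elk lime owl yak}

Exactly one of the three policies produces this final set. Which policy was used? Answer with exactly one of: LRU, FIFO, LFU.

Answer: LRU

Derivation:
Simulating under each policy and comparing final sets:
  LRU: final set = {berry elk lime owl yak} -> MATCHES target
  FIFO: final set = {berry elk kiwi owl yak} -> differs
  LFU: final set = {berry elk lime owl rat} -> differs
Only LRU produces the target set.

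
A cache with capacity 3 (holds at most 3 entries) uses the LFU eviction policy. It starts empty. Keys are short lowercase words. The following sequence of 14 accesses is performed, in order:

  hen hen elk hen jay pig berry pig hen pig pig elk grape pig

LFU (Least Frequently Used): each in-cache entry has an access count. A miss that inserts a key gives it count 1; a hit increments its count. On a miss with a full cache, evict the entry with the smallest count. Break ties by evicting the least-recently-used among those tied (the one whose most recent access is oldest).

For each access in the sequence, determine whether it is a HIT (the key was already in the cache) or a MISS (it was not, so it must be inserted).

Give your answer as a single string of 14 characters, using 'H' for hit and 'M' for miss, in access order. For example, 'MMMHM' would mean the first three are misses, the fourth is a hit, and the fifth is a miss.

Answer: MHMHMMMHHHHMMH

Derivation:
LFU simulation (capacity=3):
  1. access hen: MISS. Cache: [hen(c=1)]
  2. access hen: HIT, count now 2. Cache: [hen(c=2)]
  3. access elk: MISS. Cache: [elk(c=1) hen(c=2)]
  4. access hen: HIT, count now 3. Cache: [elk(c=1) hen(c=3)]
  5. access jay: MISS. Cache: [elk(c=1) jay(c=1) hen(c=3)]
  6. access pig: MISS, evict elk(c=1). Cache: [jay(c=1) pig(c=1) hen(c=3)]
  7. access berry: MISS, evict jay(c=1). Cache: [pig(c=1) berry(c=1) hen(c=3)]
  8. access pig: HIT, count now 2. Cache: [berry(c=1) pig(c=2) hen(c=3)]
  9. access hen: HIT, count now 4. Cache: [berry(c=1) pig(c=2) hen(c=4)]
  10. access pig: HIT, count now 3. Cache: [berry(c=1) pig(c=3) hen(c=4)]
  11. access pig: HIT, count now 4. Cache: [berry(c=1) hen(c=4) pig(c=4)]
  12. access elk: MISS, evict berry(c=1). Cache: [elk(c=1) hen(c=4) pig(c=4)]
  13. access grape: MISS, evict elk(c=1). Cache: [grape(c=1) hen(c=4) pig(c=4)]
  14. access pig: HIT, count now 5. Cache: [grape(c=1) hen(c=4) pig(c=5)]
Total: 7 hits, 7 misses, 4 evictions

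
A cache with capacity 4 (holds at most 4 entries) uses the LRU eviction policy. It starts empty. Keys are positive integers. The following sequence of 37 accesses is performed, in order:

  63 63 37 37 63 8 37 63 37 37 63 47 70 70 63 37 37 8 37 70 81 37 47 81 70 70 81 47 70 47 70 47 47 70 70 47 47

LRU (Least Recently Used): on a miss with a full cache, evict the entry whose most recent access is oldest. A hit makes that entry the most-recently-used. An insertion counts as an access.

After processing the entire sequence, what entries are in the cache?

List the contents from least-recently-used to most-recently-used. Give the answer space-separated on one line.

LRU simulation (capacity=4):
  1. access 63: MISS. Cache (LRU->MRU): [63]
  2. access 63: HIT. Cache (LRU->MRU): [63]
  3. access 37: MISS. Cache (LRU->MRU): [63 37]
  4. access 37: HIT. Cache (LRU->MRU): [63 37]
  5. access 63: HIT. Cache (LRU->MRU): [37 63]
  6. access 8: MISS. Cache (LRU->MRU): [37 63 8]
  7. access 37: HIT. Cache (LRU->MRU): [63 8 37]
  8. access 63: HIT. Cache (LRU->MRU): [8 37 63]
  9. access 37: HIT. Cache (LRU->MRU): [8 63 37]
  10. access 37: HIT. Cache (LRU->MRU): [8 63 37]
  11. access 63: HIT. Cache (LRU->MRU): [8 37 63]
  12. access 47: MISS. Cache (LRU->MRU): [8 37 63 47]
  13. access 70: MISS, evict 8. Cache (LRU->MRU): [37 63 47 70]
  14. access 70: HIT. Cache (LRU->MRU): [37 63 47 70]
  15. access 63: HIT. Cache (LRU->MRU): [37 47 70 63]
  16. access 37: HIT. Cache (LRU->MRU): [47 70 63 37]
  17. access 37: HIT. Cache (LRU->MRU): [47 70 63 37]
  18. access 8: MISS, evict 47. Cache (LRU->MRU): [70 63 37 8]
  19. access 37: HIT. Cache (LRU->MRU): [70 63 8 37]
  20. access 70: HIT. Cache (LRU->MRU): [63 8 37 70]
  21. access 81: MISS, evict 63. Cache (LRU->MRU): [8 37 70 81]
  22. access 37: HIT. Cache (LRU->MRU): [8 70 81 37]
  23. access 47: MISS, evict 8. Cache (LRU->MRU): [70 81 37 47]
  24. access 81: HIT. Cache (LRU->MRU): [70 37 47 81]
  25. access 70: HIT. Cache (LRU->MRU): [37 47 81 70]
  26. access 70: HIT. Cache (LRU->MRU): [37 47 81 70]
  27. access 81: HIT. Cache (LRU->MRU): [37 47 70 81]
  28. access 47: HIT. Cache (LRU->MRU): [37 70 81 47]
  29. access 70: HIT. Cache (LRU->MRU): [37 81 47 70]
  30. access 47: HIT. Cache (LRU->MRU): [37 81 70 47]
  31. access 70: HIT. Cache (LRU->MRU): [37 81 47 70]
  32. access 47: HIT. Cache (LRU->MRU): [37 81 70 47]
  33. access 47: HIT. Cache (LRU->MRU): [37 81 70 47]
  34. access 70: HIT. Cache (LRU->MRU): [37 81 47 70]
  35. access 70: HIT. Cache (LRU->MRU): [37 81 47 70]
  36. access 47: HIT. Cache (LRU->MRU): [37 81 70 47]
  37. access 47: HIT. Cache (LRU->MRU): [37 81 70 47]
Total: 29 hits, 8 misses, 4 evictions

Answer: 37 81 70 47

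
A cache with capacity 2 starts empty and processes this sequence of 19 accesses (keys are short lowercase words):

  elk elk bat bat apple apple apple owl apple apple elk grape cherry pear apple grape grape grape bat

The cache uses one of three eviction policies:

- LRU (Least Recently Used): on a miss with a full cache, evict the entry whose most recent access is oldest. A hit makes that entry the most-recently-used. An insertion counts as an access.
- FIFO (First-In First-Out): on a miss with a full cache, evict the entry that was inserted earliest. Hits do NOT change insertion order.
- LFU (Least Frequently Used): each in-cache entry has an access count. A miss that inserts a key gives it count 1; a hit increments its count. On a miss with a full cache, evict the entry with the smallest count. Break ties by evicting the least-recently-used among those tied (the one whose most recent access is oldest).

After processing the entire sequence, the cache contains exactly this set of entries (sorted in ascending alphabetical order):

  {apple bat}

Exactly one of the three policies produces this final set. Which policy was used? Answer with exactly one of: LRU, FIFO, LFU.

Answer: LFU

Derivation:
Simulating under each policy and comparing final sets:
  LRU: final set = {bat grape} -> differs
  FIFO: final set = {bat grape} -> differs
  LFU: final set = {apple bat} -> MATCHES target
Only LFU produces the target set.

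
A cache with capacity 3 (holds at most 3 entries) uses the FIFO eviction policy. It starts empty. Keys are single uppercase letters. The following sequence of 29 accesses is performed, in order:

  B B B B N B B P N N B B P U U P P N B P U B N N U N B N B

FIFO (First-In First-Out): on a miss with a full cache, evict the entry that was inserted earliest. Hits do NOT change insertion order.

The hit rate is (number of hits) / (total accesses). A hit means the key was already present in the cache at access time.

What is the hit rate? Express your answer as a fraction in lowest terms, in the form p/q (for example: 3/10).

Answer: 23/29

Derivation:
FIFO simulation (capacity=3):
  1. access B: MISS. Cache (old->new): [B]
  2. access B: HIT. Cache (old->new): [B]
  3. access B: HIT. Cache (old->new): [B]
  4. access B: HIT. Cache (old->new): [B]
  5. access N: MISS. Cache (old->new): [B N]
  6. access B: HIT. Cache (old->new): [B N]
  7. access B: HIT. Cache (old->new): [B N]
  8. access P: MISS. Cache (old->new): [B N P]
  9. access N: HIT. Cache (old->new): [B N P]
  10. access N: HIT. Cache (old->new): [B N P]
  11. access B: HIT. Cache (old->new): [B N P]
  12. access B: HIT. Cache (old->new): [B N P]
  13. access P: HIT. Cache (old->new): [B N P]
  14. access U: MISS, evict B. Cache (old->new): [N P U]
  15. access U: HIT. Cache (old->new): [N P U]
  16. access P: HIT. Cache (old->new): [N P U]
  17. access P: HIT. Cache (old->new): [N P U]
  18. access N: HIT. Cache (old->new): [N P U]
  19. access B: MISS, evict N. Cache (old->new): [P U B]
  20. access P: HIT. Cache (old->new): [P U B]
  21. access U: HIT. Cache (old->new): [P U B]
  22. access B: HIT. Cache (old->new): [P U B]
  23. access N: MISS, evict P. Cache (old->new): [U B N]
  24. access N: HIT. Cache (old->new): [U B N]
  25. access U: HIT. Cache (old->new): [U B N]
  26. access N: HIT. Cache (old->new): [U B N]
  27. access B: HIT. Cache (old->new): [U B N]
  28. access N: HIT. Cache (old->new): [U B N]
  29. access B: HIT. Cache (old->new): [U B N]
Total: 23 hits, 6 misses, 3 evictions

Hit rate = 23/29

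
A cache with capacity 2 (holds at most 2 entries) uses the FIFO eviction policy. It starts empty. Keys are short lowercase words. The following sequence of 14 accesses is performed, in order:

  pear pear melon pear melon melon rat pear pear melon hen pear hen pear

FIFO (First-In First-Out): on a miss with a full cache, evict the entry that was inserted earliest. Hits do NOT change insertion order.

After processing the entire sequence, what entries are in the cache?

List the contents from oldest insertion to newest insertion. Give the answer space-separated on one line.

Answer: hen pear

Derivation:
FIFO simulation (capacity=2):
  1. access pear: MISS. Cache (old->new): [pear]
  2. access pear: HIT. Cache (old->new): [pear]
  3. access melon: MISS. Cache (old->new): [pear melon]
  4. access pear: HIT. Cache (old->new): [pear melon]
  5. access melon: HIT. Cache (old->new): [pear melon]
  6. access melon: HIT. Cache (old->new): [pear melon]
  7. access rat: MISS, evict pear. Cache (old->new): [melon rat]
  8. access pear: MISS, evict melon. Cache (old->new): [rat pear]
  9. access pear: HIT. Cache (old->new): [rat pear]
  10. access melon: MISS, evict rat. Cache (old->new): [pear melon]
  11. access hen: MISS, evict pear. Cache (old->new): [melon hen]
  12. access pear: MISS, evict melon. Cache (old->new): [hen pear]
  13. access hen: HIT. Cache (old->new): [hen pear]
  14. access pear: HIT. Cache (old->new): [hen pear]
Total: 7 hits, 7 misses, 5 evictions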